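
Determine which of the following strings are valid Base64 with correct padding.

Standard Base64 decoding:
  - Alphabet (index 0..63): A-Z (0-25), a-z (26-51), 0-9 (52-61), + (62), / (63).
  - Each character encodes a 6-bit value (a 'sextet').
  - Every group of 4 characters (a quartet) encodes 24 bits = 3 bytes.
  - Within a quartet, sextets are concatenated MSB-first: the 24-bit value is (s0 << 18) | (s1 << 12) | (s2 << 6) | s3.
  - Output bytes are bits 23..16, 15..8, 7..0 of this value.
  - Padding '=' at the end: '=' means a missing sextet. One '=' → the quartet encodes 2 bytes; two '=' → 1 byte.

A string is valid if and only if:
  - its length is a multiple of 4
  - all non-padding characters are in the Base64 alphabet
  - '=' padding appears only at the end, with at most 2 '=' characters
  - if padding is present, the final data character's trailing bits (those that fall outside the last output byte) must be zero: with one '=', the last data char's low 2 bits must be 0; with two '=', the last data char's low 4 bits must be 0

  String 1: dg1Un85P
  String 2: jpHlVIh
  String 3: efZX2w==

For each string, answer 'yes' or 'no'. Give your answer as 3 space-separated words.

String 1: 'dg1Un85P' → valid
String 2: 'jpHlVIh' → invalid (len=7 not mult of 4)
String 3: 'efZX2w==' → valid

Answer: yes no yes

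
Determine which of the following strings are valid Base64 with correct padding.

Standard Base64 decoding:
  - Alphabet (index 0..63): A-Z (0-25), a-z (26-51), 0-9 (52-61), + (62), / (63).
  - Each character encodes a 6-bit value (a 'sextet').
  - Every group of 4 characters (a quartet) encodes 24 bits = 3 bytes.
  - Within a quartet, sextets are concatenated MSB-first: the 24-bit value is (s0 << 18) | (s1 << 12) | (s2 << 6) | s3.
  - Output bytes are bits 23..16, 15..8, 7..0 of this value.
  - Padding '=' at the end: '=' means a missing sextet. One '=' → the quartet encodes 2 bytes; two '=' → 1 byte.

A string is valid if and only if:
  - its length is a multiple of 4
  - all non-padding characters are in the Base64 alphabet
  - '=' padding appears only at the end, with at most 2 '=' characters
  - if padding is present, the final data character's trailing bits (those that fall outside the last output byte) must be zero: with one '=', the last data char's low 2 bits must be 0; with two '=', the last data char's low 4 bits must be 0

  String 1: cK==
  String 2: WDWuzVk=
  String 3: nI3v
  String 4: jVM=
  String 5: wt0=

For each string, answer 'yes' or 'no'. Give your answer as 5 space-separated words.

Answer: no yes yes yes yes

Derivation:
String 1: 'cK==' → invalid (bad trailing bits)
String 2: 'WDWuzVk=' → valid
String 3: 'nI3v' → valid
String 4: 'jVM=' → valid
String 5: 'wt0=' → valid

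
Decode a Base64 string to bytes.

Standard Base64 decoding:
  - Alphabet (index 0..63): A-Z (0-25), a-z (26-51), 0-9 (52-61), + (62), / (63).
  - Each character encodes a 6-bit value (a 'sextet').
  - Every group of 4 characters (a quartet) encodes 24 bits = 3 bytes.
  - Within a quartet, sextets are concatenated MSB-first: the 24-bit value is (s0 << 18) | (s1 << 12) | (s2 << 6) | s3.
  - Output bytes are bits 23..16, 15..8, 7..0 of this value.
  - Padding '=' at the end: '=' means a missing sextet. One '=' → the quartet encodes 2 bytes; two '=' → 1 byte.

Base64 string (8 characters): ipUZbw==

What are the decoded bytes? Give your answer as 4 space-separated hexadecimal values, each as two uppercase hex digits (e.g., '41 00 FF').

After char 0 ('i'=34): chars_in_quartet=1 acc=0x22 bytes_emitted=0
After char 1 ('p'=41): chars_in_quartet=2 acc=0x8A9 bytes_emitted=0
After char 2 ('U'=20): chars_in_quartet=3 acc=0x22A54 bytes_emitted=0
After char 3 ('Z'=25): chars_in_quartet=4 acc=0x8A9519 -> emit 8A 95 19, reset; bytes_emitted=3
After char 4 ('b'=27): chars_in_quartet=1 acc=0x1B bytes_emitted=3
After char 5 ('w'=48): chars_in_quartet=2 acc=0x6F0 bytes_emitted=3
Padding '==': partial quartet acc=0x6F0 -> emit 6F; bytes_emitted=4

Answer: 8A 95 19 6F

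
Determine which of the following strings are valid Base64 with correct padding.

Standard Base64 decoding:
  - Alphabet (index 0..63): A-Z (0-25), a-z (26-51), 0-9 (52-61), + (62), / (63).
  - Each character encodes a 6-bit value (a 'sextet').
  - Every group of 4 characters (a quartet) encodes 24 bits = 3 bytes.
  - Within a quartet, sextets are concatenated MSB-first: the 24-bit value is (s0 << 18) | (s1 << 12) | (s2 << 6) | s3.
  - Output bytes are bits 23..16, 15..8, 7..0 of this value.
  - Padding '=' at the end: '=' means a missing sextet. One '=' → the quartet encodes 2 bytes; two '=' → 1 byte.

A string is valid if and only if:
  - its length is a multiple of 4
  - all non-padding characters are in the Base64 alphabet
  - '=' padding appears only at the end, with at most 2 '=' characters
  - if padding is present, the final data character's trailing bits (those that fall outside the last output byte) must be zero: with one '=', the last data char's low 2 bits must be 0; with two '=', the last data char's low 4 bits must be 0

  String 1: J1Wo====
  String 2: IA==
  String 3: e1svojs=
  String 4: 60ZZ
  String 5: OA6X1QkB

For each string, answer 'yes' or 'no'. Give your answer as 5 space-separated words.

Answer: no yes yes yes yes

Derivation:
String 1: 'J1Wo====' → invalid (4 pad chars (max 2))
String 2: 'IA==' → valid
String 3: 'e1svojs=' → valid
String 4: '60ZZ' → valid
String 5: 'OA6X1QkB' → valid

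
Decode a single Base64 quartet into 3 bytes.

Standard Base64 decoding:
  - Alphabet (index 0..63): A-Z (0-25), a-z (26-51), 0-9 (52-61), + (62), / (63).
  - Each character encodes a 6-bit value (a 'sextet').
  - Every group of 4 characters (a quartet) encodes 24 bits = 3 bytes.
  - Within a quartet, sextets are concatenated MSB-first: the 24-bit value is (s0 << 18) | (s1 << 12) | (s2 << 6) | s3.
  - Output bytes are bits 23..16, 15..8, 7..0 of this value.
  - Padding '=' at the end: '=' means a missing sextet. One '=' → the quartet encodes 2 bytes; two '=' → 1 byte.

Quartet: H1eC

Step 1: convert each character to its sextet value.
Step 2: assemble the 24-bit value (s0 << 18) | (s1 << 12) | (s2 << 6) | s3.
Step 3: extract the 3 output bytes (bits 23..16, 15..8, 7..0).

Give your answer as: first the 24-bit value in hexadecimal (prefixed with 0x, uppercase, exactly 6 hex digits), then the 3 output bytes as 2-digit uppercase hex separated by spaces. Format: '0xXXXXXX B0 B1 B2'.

Answer: 0x1F5782 1F 57 82

Derivation:
Sextets: H=7, 1=53, e=30, C=2
24-bit: (7<<18) | (53<<12) | (30<<6) | 2
      = 0x1C0000 | 0x035000 | 0x000780 | 0x000002
      = 0x1F5782
Bytes: (v>>16)&0xFF=1F, (v>>8)&0xFF=57, v&0xFF=82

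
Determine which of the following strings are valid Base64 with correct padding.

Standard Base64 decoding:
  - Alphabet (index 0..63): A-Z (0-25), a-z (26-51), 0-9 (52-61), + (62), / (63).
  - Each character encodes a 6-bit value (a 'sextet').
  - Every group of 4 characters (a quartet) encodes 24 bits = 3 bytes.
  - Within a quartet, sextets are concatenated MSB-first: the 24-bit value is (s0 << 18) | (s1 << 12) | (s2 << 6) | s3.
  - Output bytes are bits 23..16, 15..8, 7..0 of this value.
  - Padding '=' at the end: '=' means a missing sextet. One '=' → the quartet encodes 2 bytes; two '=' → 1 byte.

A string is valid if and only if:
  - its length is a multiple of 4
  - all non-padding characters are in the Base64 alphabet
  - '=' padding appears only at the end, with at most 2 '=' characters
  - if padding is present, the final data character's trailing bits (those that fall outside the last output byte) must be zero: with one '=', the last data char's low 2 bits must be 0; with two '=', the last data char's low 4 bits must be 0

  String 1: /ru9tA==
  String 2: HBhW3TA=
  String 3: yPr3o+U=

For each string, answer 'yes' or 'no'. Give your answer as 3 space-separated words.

String 1: '/ru9tA==' → valid
String 2: 'HBhW3TA=' → valid
String 3: 'yPr3o+U=' → valid

Answer: yes yes yes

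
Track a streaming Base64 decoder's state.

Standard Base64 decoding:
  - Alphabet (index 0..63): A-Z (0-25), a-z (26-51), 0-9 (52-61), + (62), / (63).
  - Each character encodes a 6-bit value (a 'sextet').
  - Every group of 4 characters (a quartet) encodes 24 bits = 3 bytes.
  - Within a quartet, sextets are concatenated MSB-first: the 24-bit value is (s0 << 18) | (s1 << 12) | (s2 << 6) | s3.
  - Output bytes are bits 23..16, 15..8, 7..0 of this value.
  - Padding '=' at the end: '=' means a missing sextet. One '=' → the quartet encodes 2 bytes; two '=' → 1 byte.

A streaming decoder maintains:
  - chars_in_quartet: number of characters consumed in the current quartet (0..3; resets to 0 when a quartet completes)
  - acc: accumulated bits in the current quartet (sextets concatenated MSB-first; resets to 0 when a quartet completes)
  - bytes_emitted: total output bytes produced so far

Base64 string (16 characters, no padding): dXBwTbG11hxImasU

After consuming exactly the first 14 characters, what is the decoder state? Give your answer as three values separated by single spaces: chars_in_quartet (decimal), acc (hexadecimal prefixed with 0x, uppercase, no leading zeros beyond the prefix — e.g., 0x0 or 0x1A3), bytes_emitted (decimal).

After char 0 ('d'=29): chars_in_quartet=1 acc=0x1D bytes_emitted=0
After char 1 ('X'=23): chars_in_quartet=2 acc=0x757 bytes_emitted=0
After char 2 ('B'=1): chars_in_quartet=3 acc=0x1D5C1 bytes_emitted=0
After char 3 ('w'=48): chars_in_quartet=4 acc=0x757070 -> emit 75 70 70, reset; bytes_emitted=3
After char 4 ('T'=19): chars_in_quartet=1 acc=0x13 bytes_emitted=3
After char 5 ('b'=27): chars_in_quartet=2 acc=0x4DB bytes_emitted=3
After char 6 ('G'=6): chars_in_quartet=3 acc=0x136C6 bytes_emitted=3
After char 7 ('1'=53): chars_in_quartet=4 acc=0x4DB1B5 -> emit 4D B1 B5, reset; bytes_emitted=6
After char 8 ('1'=53): chars_in_quartet=1 acc=0x35 bytes_emitted=6
After char 9 ('h'=33): chars_in_quartet=2 acc=0xD61 bytes_emitted=6
After char 10 ('x'=49): chars_in_quartet=3 acc=0x35871 bytes_emitted=6
After char 11 ('I'=8): chars_in_quartet=4 acc=0xD61C48 -> emit D6 1C 48, reset; bytes_emitted=9
After char 12 ('m'=38): chars_in_quartet=1 acc=0x26 bytes_emitted=9
After char 13 ('a'=26): chars_in_quartet=2 acc=0x99A bytes_emitted=9

Answer: 2 0x99A 9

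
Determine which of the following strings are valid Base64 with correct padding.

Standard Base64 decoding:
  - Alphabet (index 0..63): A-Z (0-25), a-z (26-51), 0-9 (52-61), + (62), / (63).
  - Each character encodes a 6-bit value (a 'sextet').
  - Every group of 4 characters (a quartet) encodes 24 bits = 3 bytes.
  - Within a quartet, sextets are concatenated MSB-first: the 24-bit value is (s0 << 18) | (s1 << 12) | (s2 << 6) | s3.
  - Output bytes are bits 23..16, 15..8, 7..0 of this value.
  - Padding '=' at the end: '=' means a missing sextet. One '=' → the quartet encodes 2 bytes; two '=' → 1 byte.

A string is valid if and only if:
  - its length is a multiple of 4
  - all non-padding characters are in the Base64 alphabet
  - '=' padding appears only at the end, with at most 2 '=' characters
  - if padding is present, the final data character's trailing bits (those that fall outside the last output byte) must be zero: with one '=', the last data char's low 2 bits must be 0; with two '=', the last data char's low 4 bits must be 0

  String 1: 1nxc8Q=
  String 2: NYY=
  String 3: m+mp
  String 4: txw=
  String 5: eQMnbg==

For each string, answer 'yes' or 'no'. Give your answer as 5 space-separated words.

String 1: '1nxc8Q=' → invalid (len=7 not mult of 4)
String 2: 'NYY=' → valid
String 3: 'm+mp' → valid
String 4: 'txw=' → valid
String 5: 'eQMnbg==' → valid

Answer: no yes yes yes yes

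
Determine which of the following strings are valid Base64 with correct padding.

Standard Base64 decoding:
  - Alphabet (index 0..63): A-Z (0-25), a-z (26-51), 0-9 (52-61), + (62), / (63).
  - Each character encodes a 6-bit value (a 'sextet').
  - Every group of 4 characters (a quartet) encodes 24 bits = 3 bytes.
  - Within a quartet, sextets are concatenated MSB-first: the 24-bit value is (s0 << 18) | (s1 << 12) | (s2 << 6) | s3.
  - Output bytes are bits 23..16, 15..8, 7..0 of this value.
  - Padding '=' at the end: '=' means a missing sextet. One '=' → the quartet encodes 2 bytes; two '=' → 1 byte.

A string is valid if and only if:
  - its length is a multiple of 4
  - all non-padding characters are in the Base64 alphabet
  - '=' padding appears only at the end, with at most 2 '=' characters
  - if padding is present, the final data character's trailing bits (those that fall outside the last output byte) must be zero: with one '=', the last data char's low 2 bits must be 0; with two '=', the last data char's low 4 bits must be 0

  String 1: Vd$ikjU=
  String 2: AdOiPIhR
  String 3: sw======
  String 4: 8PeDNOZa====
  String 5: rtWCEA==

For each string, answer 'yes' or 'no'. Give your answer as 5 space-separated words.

String 1: 'Vd$ikjU=' → invalid (bad char(s): ['$'])
String 2: 'AdOiPIhR' → valid
String 3: 'sw======' → invalid (6 pad chars (max 2))
String 4: '8PeDNOZa====' → invalid (4 pad chars (max 2))
String 5: 'rtWCEA==' → valid

Answer: no yes no no yes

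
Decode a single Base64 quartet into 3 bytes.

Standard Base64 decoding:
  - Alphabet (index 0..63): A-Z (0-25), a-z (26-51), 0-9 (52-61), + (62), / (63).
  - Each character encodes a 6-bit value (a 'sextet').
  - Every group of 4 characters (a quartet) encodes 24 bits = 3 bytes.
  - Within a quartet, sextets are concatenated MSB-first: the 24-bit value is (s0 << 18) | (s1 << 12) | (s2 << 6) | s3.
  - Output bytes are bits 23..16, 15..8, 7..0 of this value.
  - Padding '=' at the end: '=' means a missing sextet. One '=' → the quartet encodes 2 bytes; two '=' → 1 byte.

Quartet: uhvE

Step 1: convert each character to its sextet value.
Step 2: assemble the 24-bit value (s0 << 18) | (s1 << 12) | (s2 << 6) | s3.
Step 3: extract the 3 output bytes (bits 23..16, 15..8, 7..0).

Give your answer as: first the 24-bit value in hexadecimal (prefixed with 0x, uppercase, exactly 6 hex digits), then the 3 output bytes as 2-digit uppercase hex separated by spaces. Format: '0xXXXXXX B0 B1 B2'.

Sextets: u=46, h=33, v=47, E=4
24-bit: (46<<18) | (33<<12) | (47<<6) | 4
      = 0xB80000 | 0x021000 | 0x000BC0 | 0x000004
      = 0xBA1BC4
Bytes: (v>>16)&0xFF=BA, (v>>8)&0xFF=1B, v&0xFF=C4

Answer: 0xBA1BC4 BA 1B C4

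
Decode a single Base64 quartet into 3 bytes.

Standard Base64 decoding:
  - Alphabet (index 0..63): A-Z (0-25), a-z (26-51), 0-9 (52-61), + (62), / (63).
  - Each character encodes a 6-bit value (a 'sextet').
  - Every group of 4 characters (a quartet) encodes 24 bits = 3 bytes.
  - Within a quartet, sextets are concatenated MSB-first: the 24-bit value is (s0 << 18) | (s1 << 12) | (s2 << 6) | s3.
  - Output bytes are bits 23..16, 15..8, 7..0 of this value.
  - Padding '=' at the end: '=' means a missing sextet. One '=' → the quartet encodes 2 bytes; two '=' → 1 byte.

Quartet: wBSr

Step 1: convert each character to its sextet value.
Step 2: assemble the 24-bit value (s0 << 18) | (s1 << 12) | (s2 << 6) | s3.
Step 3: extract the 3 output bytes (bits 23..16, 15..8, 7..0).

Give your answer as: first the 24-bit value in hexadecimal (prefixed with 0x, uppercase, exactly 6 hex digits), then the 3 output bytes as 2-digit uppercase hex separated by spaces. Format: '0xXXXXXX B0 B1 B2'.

Answer: 0xC014AB C0 14 AB

Derivation:
Sextets: w=48, B=1, S=18, r=43
24-bit: (48<<18) | (1<<12) | (18<<6) | 43
      = 0xC00000 | 0x001000 | 0x000480 | 0x00002B
      = 0xC014AB
Bytes: (v>>16)&0xFF=C0, (v>>8)&0xFF=14, v&0xFF=AB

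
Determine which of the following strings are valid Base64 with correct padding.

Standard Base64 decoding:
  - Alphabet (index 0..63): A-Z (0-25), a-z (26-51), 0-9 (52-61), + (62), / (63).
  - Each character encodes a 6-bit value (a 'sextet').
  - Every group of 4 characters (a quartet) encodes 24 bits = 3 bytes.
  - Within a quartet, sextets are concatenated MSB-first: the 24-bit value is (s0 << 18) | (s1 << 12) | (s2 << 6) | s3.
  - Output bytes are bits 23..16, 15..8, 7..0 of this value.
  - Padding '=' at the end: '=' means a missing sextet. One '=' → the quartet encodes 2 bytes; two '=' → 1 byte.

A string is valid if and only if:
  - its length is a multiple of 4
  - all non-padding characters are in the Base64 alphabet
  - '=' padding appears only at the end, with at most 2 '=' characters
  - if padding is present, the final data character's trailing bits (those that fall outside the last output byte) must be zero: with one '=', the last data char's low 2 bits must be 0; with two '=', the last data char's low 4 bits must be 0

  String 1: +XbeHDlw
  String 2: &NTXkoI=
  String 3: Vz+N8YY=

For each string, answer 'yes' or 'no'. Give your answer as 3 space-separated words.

Answer: yes no yes

Derivation:
String 1: '+XbeHDlw' → valid
String 2: '&NTXkoI=' → invalid (bad char(s): ['&'])
String 3: 'Vz+N8YY=' → valid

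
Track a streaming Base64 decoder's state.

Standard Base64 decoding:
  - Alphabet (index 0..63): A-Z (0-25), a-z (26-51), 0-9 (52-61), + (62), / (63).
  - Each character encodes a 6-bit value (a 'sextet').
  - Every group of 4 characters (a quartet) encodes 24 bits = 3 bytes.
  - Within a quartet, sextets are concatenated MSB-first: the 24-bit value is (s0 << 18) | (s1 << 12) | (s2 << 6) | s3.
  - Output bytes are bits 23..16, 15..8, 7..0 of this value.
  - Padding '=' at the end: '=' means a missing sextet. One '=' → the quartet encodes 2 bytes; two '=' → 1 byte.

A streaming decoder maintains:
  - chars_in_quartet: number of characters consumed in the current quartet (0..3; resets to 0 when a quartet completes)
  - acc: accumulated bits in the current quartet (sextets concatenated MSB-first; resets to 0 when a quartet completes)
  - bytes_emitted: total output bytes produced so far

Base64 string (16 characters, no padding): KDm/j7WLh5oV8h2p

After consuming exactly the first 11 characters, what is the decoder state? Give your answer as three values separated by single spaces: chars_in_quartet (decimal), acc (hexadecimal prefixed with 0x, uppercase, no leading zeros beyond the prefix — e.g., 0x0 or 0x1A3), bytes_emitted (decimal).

After char 0 ('K'=10): chars_in_quartet=1 acc=0xA bytes_emitted=0
After char 1 ('D'=3): chars_in_quartet=2 acc=0x283 bytes_emitted=0
After char 2 ('m'=38): chars_in_quartet=3 acc=0xA0E6 bytes_emitted=0
After char 3 ('/'=63): chars_in_quartet=4 acc=0x2839BF -> emit 28 39 BF, reset; bytes_emitted=3
After char 4 ('j'=35): chars_in_quartet=1 acc=0x23 bytes_emitted=3
After char 5 ('7'=59): chars_in_quartet=2 acc=0x8FB bytes_emitted=3
After char 6 ('W'=22): chars_in_quartet=3 acc=0x23ED6 bytes_emitted=3
After char 7 ('L'=11): chars_in_quartet=4 acc=0x8FB58B -> emit 8F B5 8B, reset; bytes_emitted=6
After char 8 ('h'=33): chars_in_quartet=1 acc=0x21 bytes_emitted=6
After char 9 ('5'=57): chars_in_quartet=2 acc=0x879 bytes_emitted=6
After char 10 ('o'=40): chars_in_quartet=3 acc=0x21E68 bytes_emitted=6

Answer: 3 0x21E68 6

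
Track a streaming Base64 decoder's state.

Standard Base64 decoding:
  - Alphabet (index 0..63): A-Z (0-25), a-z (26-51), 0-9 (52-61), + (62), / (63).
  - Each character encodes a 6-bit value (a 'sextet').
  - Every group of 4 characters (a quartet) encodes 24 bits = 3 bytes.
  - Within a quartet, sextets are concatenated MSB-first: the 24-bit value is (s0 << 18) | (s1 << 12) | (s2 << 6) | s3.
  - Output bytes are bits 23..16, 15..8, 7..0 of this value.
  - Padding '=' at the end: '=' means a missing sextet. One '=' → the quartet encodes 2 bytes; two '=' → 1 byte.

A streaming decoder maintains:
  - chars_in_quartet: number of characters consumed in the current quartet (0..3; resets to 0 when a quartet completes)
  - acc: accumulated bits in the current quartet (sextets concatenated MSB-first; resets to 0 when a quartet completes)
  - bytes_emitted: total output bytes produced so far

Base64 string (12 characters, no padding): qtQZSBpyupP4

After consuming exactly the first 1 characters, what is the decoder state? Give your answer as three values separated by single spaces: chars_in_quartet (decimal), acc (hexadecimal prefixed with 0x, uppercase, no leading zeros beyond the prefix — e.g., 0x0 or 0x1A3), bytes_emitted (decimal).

Answer: 1 0x2A 0

Derivation:
After char 0 ('q'=42): chars_in_quartet=1 acc=0x2A bytes_emitted=0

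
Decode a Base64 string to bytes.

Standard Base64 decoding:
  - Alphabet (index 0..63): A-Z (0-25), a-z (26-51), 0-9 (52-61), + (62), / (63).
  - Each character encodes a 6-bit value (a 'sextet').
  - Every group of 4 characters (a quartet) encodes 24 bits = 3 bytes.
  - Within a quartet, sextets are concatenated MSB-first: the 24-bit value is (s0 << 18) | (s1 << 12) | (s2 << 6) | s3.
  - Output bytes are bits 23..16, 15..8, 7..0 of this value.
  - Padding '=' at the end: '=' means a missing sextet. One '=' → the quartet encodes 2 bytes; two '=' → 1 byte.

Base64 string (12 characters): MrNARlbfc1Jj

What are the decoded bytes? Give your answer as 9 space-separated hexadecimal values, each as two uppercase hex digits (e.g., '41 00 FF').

After char 0 ('M'=12): chars_in_quartet=1 acc=0xC bytes_emitted=0
After char 1 ('r'=43): chars_in_quartet=2 acc=0x32B bytes_emitted=0
After char 2 ('N'=13): chars_in_quartet=3 acc=0xCACD bytes_emitted=0
After char 3 ('A'=0): chars_in_quartet=4 acc=0x32B340 -> emit 32 B3 40, reset; bytes_emitted=3
After char 4 ('R'=17): chars_in_quartet=1 acc=0x11 bytes_emitted=3
After char 5 ('l'=37): chars_in_quartet=2 acc=0x465 bytes_emitted=3
After char 6 ('b'=27): chars_in_quartet=3 acc=0x1195B bytes_emitted=3
After char 7 ('f'=31): chars_in_quartet=4 acc=0x4656DF -> emit 46 56 DF, reset; bytes_emitted=6
After char 8 ('c'=28): chars_in_quartet=1 acc=0x1C bytes_emitted=6
After char 9 ('1'=53): chars_in_quartet=2 acc=0x735 bytes_emitted=6
After char 10 ('J'=9): chars_in_quartet=3 acc=0x1CD49 bytes_emitted=6
After char 11 ('j'=35): chars_in_quartet=4 acc=0x735263 -> emit 73 52 63, reset; bytes_emitted=9

Answer: 32 B3 40 46 56 DF 73 52 63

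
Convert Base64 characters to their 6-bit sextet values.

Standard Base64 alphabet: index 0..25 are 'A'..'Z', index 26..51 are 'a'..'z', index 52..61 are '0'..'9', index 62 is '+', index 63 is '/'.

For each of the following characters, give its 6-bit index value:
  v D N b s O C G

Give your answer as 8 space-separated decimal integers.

Answer: 47 3 13 27 44 14 2 6

Derivation:
'v': a..z range, 26 + ord('v') − ord('a') = 47
'D': A..Z range, ord('D') − ord('A') = 3
'N': A..Z range, ord('N') − ord('A') = 13
'b': a..z range, 26 + ord('b') − ord('a') = 27
's': a..z range, 26 + ord('s') − ord('a') = 44
'O': A..Z range, ord('O') − ord('A') = 14
'C': A..Z range, ord('C') − ord('A') = 2
'G': A..Z range, ord('G') − ord('A') = 6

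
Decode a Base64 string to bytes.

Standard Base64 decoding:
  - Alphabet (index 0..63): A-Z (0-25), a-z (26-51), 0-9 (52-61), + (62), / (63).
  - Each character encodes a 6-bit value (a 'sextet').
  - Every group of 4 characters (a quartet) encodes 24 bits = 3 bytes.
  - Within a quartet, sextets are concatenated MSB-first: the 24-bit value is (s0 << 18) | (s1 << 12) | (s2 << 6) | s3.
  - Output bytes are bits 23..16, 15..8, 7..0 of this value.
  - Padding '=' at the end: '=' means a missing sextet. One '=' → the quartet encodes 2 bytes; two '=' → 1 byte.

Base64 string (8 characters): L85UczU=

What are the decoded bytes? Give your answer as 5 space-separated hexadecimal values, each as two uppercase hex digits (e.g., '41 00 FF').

After char 0 ('L'=11): chars_in_quartet=1 acc=0xB bytes_emitted=0
After char 1 ('8'=60): chars_in_quartet=2 acc=0x2FC bytes_emitted=0
After char 2 ('5'=57): chars_in_quartet=3 acc=0xBF39 bytes_emitted=0
After char 3 ('U'=20): chars_in_quartet=4 acc=0x2FCE54 -> emit 2F CE 54, reset; bytes_emitted=3
After char 4 ('c'=28): chars_in_quartet=1 acc=0x1C bytes_emitted=3
After char 5 ('z'=51): chars_in_quartet=2 acc=0x733 bytes_emitted=3
After char 6 ('U'=20): chars_in_quartet=3 acc=0x1CCD4 bytes_emitted=3
Padding '=': partial quartet acc=0x1CCD4 -> emit 73 35; bytes_emitted=5

Answer: 2F CE 54 73 35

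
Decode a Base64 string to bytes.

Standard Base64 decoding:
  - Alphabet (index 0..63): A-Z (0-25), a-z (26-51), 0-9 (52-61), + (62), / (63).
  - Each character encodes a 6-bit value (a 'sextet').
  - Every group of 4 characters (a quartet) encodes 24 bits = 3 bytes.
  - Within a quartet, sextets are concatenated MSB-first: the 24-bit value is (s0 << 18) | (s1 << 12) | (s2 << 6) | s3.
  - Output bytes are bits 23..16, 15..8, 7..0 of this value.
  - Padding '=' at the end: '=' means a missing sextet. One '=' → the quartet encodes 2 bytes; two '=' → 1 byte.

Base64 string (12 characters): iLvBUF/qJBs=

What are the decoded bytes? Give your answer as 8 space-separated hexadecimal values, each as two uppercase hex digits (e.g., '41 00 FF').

Answer: 88 BB C1 50 5F EA 24 1B

Derivation:
After char 0 ('i'=34): chars_in_quartet=1 acc=0x22 bytes_emitted=0
After char 1 ('L'=11): chars_in_quartet=2 acc=0x88B bytes_emitted=0
After char 2 ('v'=47): chars_in_quartet=3 acc=0x222EF bytes_emitted=0
After char 3 ('B'=1): chars_in_quartet=4 acc=0x88BBC1 -> emit 88 BB C1, reset; bytes_emitted=3
After char 4 ('U'=20): chars_in_quartet=1 acc=0x14 bytes_emitted=3
After char 5 ('F'=5): chars_in_quartet=2 acc=0x505 bytes_emitted=3
After char 6 ('/'=63): chars_in_quartet=3 acc=0x1417F bytes_emitted=3
After char 7 ('q'=42): chars_in_quartet=4 acc=0x505FEA -> emit 50 5F EA, reset; bytes_emitted=6
After char 8 ('J'=9): chars_in_quartet=1 acc=0x9 bytes_emitted=6
After char 9 ('B'=1): chars_in_quartet=2 acc=0x241 bytes_emitted=6
After char 10 ('s'=44): chars_in_quartet=3 acc=0x906C bytes_emitted=6
Padding '=': partial quartet acc=0x906C -> emit 24 1B; bytes_emitted=8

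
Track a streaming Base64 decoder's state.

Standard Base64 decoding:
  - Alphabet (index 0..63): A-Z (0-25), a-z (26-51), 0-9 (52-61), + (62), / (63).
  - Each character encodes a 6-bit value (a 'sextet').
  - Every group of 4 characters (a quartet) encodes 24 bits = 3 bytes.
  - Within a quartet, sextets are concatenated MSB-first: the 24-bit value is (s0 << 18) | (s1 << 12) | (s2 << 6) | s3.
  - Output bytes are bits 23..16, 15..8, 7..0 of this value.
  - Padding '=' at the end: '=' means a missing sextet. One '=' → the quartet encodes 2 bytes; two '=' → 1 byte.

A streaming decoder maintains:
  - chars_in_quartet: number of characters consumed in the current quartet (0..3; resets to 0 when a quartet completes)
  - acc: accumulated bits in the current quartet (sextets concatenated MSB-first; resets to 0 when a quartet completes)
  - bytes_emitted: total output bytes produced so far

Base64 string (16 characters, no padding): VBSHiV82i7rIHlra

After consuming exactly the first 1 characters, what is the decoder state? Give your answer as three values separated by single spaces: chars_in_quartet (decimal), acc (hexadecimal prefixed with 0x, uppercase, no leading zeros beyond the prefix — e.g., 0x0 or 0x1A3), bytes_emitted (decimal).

Answer: 1 0x15 0

Derivation:
After char 0 ('V'=21): chars_in_quartet=1 acc=0x15 bytes_emitted=0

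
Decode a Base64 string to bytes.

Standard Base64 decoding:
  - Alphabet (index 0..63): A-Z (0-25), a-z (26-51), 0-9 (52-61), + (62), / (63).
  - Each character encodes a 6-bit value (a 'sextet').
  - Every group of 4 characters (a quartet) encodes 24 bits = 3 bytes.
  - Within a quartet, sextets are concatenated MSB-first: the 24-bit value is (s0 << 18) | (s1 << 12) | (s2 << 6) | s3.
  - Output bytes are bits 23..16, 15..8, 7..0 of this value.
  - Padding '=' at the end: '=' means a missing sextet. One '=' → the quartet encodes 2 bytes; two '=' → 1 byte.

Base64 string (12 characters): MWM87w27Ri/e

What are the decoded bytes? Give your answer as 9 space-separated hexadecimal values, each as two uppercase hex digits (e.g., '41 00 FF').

Answer: 31 63 3C EF 0D BB 46 2F DE

Derivation:
After char 0 ('M'=12): chars_in_quartet=1 acc=0xC bytes_emitted=0
After char 1 ('W'=22): chars_in_quartet=2 acc=0x316 bytes_emitted=0
After char 2 ('M'=12): chars_in_quartet=3 acc=0xC58C bytes_emitted=0
After char 3 ('8'=60): chars_in_quartet=4 acc=0x31633C -> emit 31 63 3C, reset; bytes_emitted=3
After char 4 ('7'=59): chars_in_quartet=1 acc=0x3B bytes_emitted=3
After char 5 ('w'=48): chars_in_quartet=2 acc=0xEF0 bytes_emitted=3
After char 6 ('2'=54): chars_in_quartet=3 acc=0x3BC36 bytes_emitted=3
After char 7 ('7'=59): chars_in_quartet=4 acc=0xEF0DBB -> emit EF 0D BB, reset; bytes_emitted=6
After char 8 ('R'=17): chars_in_quartet=1 acc=0x11 bytes_emitted=6
After char 9 ('i'=34): chars_in_quartet=2 acc=0x462 bytes_emitted=6
After char 10 ('/'=63): chars_in_quartet=3 acc=0x118BF bytes_emitted=6
After char 11 ('e'=30): chars_in_quartet=4 acc=0x462FDE -> emit 46 2F DE, reset; bytes_emitted=9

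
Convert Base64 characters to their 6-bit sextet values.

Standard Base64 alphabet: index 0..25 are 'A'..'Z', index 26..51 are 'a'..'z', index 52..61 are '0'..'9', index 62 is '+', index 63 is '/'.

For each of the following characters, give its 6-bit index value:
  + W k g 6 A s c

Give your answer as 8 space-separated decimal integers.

Answer: 62 22 36 32 58 0 44 28

Derivation:
'+': index 62
'W': A..Z range, ord('W') − ord('A') = 22
'k': a..z range, 26 + ord('k') − ord('a') = 36
'g': a..z range, 26 + ord('g') − ord('a') = 32
'6': 0..9 range, 52 + ord('6') − ord('0') = 58
'A': A..Z range, ord('A') − ord('A') = 0
's': a..z range, 26 + ord('s') − ord('a') = 44
'c': a..z range, 26 + ord('c') − ord('a') = 28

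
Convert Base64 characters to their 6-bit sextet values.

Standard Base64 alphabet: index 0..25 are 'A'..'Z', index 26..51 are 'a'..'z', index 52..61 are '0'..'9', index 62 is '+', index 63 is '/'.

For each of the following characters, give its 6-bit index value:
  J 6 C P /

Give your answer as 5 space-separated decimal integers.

'J': A..Z range, ord('J') − ord('A') = 9
'6': 0..9 range, 52 + ord('6') − ord('0') = 58
'C': A..Z range, ord('C') − ord('A') = 2
'P': A..Z range, ord('P') − ord('A') = 15
'/': index 63

Answer: 9 58 2 15 63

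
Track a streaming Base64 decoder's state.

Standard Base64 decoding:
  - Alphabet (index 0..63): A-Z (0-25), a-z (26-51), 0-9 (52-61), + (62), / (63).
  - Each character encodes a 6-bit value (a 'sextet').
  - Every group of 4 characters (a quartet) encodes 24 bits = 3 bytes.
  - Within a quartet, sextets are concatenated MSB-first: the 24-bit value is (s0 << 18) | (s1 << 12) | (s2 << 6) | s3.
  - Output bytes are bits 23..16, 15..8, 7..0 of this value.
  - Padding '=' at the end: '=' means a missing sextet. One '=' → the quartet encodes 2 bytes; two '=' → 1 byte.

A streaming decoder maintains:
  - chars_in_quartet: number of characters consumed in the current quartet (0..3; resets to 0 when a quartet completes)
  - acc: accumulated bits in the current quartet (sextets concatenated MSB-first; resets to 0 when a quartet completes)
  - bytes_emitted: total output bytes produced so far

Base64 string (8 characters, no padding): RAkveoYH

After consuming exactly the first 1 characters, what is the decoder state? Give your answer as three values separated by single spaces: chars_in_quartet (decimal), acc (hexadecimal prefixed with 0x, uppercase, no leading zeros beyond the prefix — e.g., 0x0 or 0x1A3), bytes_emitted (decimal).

After char 0 ('R'=17): chars_in_quartet=1 acc=0x11 bytes_emitted=0

Answer: 1 0x11 0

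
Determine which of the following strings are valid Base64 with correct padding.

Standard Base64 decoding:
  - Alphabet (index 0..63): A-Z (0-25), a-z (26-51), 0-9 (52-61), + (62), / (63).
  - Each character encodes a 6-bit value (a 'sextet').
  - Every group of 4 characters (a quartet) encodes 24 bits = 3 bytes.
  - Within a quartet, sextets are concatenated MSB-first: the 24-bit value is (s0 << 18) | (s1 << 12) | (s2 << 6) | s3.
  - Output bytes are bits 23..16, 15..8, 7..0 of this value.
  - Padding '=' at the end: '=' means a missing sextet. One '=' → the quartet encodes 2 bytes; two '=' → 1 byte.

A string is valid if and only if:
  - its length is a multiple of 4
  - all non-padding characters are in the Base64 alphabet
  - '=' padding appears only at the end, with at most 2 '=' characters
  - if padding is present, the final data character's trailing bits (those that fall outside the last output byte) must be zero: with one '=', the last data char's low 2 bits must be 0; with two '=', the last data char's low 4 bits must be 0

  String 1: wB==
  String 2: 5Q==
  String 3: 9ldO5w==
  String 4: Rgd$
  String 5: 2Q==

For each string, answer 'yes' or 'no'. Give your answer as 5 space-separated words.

Answer: no yes yes no yes

Derivation:
String 1: 'wB==' → invalid (bad trailing bits)
String 2: '5Q==' → valid
String 3: '9ldO5w==' → valid
String 4: 'Rgd$' → invalid (bad char(s): ['$'])
String 5: '2Q==' → valid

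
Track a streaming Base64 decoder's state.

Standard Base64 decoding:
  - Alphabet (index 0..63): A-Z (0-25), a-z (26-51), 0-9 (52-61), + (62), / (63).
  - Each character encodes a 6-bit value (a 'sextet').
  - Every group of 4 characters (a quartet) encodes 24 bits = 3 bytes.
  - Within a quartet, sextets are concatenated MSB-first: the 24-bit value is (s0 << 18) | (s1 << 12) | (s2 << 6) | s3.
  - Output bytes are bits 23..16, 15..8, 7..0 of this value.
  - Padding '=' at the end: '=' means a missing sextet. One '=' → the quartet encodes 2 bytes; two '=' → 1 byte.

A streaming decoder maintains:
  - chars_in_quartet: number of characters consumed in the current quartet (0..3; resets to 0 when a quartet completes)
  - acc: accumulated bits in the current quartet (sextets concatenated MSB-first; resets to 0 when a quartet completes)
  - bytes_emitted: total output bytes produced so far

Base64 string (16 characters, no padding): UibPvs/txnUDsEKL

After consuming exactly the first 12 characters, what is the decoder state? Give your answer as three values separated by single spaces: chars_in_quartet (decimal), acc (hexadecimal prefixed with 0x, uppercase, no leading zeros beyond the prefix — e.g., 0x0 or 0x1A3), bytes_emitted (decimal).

Answer: 0 0x0 9

Derivation:
After char 0 ('U'=20): chars_in_quartet=1 acc=0x14 bytes_emitted=0
After char 1 ('i'=34): chars_in_quartet=2 acc=0x522 bytes_emitted=0
After char 2 ('b'=27): chars_in_quartet=3 acc=0x1489B bytes_emitted=0
After char 3 ('P'=15): chars_in_quartet=4 acc=0x5226CF -> emit 52 26 CF, reset; bytes_emitted=3
After char 4 ('v'=47): chars_in_quartet=1 acc=0x2F bytes_emitted=3
After char 5 ('s'=44): chars_in_quartet=2 acc=0xBEC bytes_emitted=3
After char 6 ('/'=63): chars_in_quartet=3 acc=0x2FB3F bytes_emitted=3
After char 7 ('t'=45): chars_in_quartet=4 acc=0xBECFED -> emit BE CF ED, reset; bytes_emitted=6
After char 8 ('x'=49): chars_in_quartet=1 acc=0x31 bytes_emitted=6
After char 9 ('n'=39): chars_in_quartet=2 acc=0xC67 bytes_emitted=6
After char 10 ('U'=20): chars_in_quartet=3 acc=0x319D4 bytes_emitted=6
After char 11 ('D'=3): chars_in_quartet=4 acc=0xC67503 -> emit C6 75 03, reset; bytes_emitted=9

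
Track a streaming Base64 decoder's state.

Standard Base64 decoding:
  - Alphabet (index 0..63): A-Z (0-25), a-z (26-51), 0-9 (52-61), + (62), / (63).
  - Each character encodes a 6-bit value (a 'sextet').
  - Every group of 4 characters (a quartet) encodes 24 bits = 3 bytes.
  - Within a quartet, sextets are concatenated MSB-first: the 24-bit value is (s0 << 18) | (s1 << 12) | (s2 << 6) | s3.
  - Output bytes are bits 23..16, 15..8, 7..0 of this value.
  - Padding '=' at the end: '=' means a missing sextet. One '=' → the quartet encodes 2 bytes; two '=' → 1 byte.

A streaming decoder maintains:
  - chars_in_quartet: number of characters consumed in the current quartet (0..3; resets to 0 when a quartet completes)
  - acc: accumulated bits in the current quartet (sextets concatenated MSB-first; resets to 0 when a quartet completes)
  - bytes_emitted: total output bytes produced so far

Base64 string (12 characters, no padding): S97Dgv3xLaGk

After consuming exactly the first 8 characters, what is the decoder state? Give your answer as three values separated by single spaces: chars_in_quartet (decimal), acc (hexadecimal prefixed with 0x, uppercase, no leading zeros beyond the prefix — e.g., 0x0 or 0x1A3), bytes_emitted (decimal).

After char 0 ('S'=18): chars_in_quartet=1 acc=0x12 bytes_emitted=0
After char 1 ('9'=61): chars_in_quartet=2 acc=0x4BD bytes_emitted=0
After char 2 ('7'=59): chars_in_quartet=3 acc=0x12F7B bytes_emitted=0
After char 3 ('D'=3): chars_in_quartet=4 acc=0x4BDEC3 -> emit 4B DE C3, reset; bytes_emitted=3
After char 4 ('g'=32): chars_in_quartet=1 acc=0x20 bytes_emitted=3
After char 5 ('v'=47): chars_in_quartet=2 acc=0x82F bytes_emitted=3
After char 6 ('3'=55): chars_in_quartet=3 acc=0x20BF7 bytes_emitted=3
After char 7 ('x'=49): chars_in_quartet=4 acc=0x82FDF1 -> emit 82 FD F1, reset; bytes_emitted=6

Answer: 0 0x0 6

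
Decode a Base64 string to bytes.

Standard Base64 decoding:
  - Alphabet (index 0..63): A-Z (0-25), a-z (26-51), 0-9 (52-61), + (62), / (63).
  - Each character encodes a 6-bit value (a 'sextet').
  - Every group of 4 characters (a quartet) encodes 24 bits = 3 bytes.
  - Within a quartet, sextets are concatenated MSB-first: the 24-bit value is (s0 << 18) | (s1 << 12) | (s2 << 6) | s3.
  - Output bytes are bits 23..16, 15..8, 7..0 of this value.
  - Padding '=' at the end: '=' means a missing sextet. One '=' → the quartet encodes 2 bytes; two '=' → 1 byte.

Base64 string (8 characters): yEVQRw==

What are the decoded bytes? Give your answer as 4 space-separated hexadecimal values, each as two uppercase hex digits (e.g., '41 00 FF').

Answer: C8 45 50 47

Derivation:
After char 0 ('y'=50): chars_in_quartet=1 acc=0x32 bytes_emitted=0
After char 1 ('E'=4): chars_in_quartet=2 acc=0xC84 bytes_emitted=0
After char 2 ('V'=21): chars_in_quartet=3 acc=0x32115 bytes_emitted=0
After char 3 ('Q'=16): chars_in_quartet=4 acc=0xC84550 -> emit C8 45 50, reset; bytes_emitted=3
After char 4 ('R'=17): chars_in_quartet=1 acc=0x11 bytes_emitted=3
After char 5 ('w'=48): chars_in_quartet=2 acc=0x470 bytes_emitted=3
Padding '==': partial quartet acc=0x470 -> emit 47; bytes_emitted=4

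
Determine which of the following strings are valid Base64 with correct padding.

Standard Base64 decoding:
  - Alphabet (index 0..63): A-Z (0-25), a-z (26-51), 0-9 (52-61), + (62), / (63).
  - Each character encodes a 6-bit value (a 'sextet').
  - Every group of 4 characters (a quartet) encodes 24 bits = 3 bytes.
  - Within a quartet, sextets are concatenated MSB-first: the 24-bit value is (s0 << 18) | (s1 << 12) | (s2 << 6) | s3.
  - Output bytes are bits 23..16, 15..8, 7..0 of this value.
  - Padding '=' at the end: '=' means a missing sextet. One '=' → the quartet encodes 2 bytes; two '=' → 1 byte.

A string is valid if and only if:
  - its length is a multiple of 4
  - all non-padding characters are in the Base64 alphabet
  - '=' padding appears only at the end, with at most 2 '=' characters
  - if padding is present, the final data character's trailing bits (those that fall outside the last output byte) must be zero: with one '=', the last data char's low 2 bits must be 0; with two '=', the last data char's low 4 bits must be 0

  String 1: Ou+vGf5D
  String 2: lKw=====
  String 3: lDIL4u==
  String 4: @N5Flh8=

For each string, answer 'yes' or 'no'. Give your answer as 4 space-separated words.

String 1: 'Ou+vGf5D' → valid
String 2: 'lKw=====' → invalid (5 pad chars (max 2))
String 3: 'lDIL4u==' → invalid (bad trailing bits)
String 4: '@N5Flh8=' → invalid (bad char(s): ['@'])

Answer: yes no no no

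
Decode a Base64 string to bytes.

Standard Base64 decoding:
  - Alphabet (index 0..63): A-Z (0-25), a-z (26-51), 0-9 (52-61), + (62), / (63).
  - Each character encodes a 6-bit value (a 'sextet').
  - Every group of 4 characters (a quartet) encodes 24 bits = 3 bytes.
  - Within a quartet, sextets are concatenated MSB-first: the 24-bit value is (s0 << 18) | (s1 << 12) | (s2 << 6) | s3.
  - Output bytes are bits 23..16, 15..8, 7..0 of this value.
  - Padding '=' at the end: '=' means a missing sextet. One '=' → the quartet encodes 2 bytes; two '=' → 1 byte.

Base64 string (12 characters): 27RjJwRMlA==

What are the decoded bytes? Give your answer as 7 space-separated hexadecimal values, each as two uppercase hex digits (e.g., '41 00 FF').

After char 0 ('2'=54): chars_in_quartet=1 acc=0x36 bytes_emitted=0
After char 1 ('7'=59): chars_in_quartet=2 acc=0xDBB bytes_emitted=0
After char 2 ('R'=17): chars_in_quartet=3 acc=0x36ED1 bytes_emitted=0
After char 3 ('j'=35): chars_in_quartet=4 acc=0xDBB463 -> emit DB B4 63, reset; bytes_emitted=3
After char 4 ('J'=9): chars_in_quartet=1 acc=0x9 bytes_emitted=3
After char 5 ('w'=48): chars_in_quartet=2 acc=0x270 bytes_emitted=3
After char 6 ('R'=17): chars_in_quartet=3 acc=0x9C11 bytes_emitted=3
After char 7 ('M'=12): chars_in_quartet=4 acc=0x27044C -> emit 27 04 4C, reset; bytes_emitted=6
After char 8 ('l'=37): chars_in_quartet=1 acc=0x25 bytes_emitted=6
After char 9 ('A'=0): chars_in_quartet=2 acc=0x940 bytes_emitted=6
Padding '==': partial quartet acc=0x940 -> emit 94; bytes_emitted=7

Answer: DB B4 63 27 04 4C 94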